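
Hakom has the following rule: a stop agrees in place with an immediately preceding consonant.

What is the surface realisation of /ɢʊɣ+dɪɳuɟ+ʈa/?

The rule targets /d/ (voiced alveolar stop), which sits after the trigger /ɣ/ (velar).
The voiced velar stop is [g], so /d/ → [g].
The same rule applies at the second boundary: /ʈ/ → [c] next to /ɟ/.

[ɢʊɣgɪɳuɟca]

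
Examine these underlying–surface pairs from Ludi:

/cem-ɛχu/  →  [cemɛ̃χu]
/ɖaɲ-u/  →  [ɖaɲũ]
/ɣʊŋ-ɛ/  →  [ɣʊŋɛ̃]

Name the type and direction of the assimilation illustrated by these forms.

The vowel /ɛ/ surfaces as nasalised [ɛ̃] next to the preceding nasal /m/ — it has acquired the [+nasal] feature of its neighbour.
Likewise in the remaining data: /u/ → [ũ] after /ɲ/; /ɛ/ → [ɛ̃] after /ŋ/ — each time a vowel is nasalised next to a preceding nasal.
Because the conditioning nasal is to the left of the vowel that changes, the process is progressive (perseverative).

progressive nasality assimilation (vowel nasalisation)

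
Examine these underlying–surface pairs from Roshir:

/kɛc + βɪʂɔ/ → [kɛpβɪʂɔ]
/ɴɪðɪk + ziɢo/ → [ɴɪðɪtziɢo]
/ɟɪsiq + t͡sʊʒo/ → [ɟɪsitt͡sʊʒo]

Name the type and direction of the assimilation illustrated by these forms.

Comparing underlying and surface forms, /c/ → [p] is the alternation; the neighbouring /β/ is constant.
/c/ is palatal while /β/ is bilabial; the output [p] is bilabial, matching the trigger — so the feature that spreads is place.
Manner and voice are unchanged, so the assimilation is partial, not total.
The other alternating forms pattern the same way: /k/ → [t] before /z/ (velar → alveolar, matching alveolar); /q/ → [t] before /t͡s/ (uvular → alveolar, matching alveolar) — only place changes, and always toward the following segment.
The trigger is the following segment, so the direction is regressive (anticipatory).

regressive place assimilation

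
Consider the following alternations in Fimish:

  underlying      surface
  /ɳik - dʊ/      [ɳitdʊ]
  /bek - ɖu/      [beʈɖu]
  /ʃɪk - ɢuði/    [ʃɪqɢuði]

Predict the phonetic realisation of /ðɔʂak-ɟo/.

[ðɔʂacɟo]

The data show regressive place assimilation: /k/ → [t] before /d/; /k/ → [ʈ] before /ɖ/; /k/ → [q] before /ɢ/. In each pair only place changes, matching the following consonant, while manner and voice stay constant.
The rule targets /k/ (voiceless velar stop), which sits before the trigger /ɟ/ (palatal).
A voiceless palatal stop is [c], so the surface segment is [c].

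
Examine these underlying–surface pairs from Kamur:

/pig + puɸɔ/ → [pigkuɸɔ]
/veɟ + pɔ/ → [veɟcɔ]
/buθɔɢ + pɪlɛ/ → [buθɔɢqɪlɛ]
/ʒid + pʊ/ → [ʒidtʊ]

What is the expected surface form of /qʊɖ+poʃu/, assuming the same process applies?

[qʊɖʈoʃu]

The data show progressive place assimilation: /p/ → [k] after /g/; /p/ → [c] after /ɟ/; /p/ → [q] after /ɢ/; /p/ → [t] after /d/. In each pair only place changes, matching the preceding consonant, while manner and voice stay constant.
The rule targets /p/ (voiceless bilabial stop), which sits after the trigger /ɖ/ (retroflex).
A voiceless retroflex stop is [ʈ], so the surface segment is [ʈ].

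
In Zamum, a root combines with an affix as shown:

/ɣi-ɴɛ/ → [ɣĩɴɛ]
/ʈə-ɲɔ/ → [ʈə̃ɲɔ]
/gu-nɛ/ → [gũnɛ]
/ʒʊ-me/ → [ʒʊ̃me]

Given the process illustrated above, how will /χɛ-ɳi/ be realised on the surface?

[χɛ̃ɳi]

The data show regressive nasality assimilation (vowel nasalisation): /i/ → [ĩ] before /ɴ/; /ə/ → [ə̃] before /ɲ/; /u/ → [ũ] before /n/; /ʊ/ → [ʊ̃] before /m/ — a vowel is nasalised by an immediately following nasal consonant.
The vowel /ɛ/ is adjacent to the following nasal /ɳ/, so it acquires [+nasal] and surfaces as [ɛ̃].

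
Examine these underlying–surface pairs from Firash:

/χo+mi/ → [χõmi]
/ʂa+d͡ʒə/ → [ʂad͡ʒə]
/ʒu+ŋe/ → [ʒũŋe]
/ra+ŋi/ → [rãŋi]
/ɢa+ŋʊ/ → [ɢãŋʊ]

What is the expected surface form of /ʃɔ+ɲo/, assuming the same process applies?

The data show regressive nasality assimilation (vowel nasalisation): /o/ → [õ] before /m/; /u/ → [ũ] before /ŋ/; /a/ → [ã] before /ŋ/ — a vowel is nasalised by an immediately following nasal consonant.
No change occurs in [ʂad͡ʒə] because the vowel at the boundary is adjacent to an oral consonant, not a nasal (/a/ next to /d͡ʒ/).
/ɔ/ sits next to the nasal /ɲ/ and is therefore nasalised to [ɔ̃].

[ʃɔ̃ɲo]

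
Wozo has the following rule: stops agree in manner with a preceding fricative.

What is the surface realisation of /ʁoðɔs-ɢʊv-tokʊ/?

[ʁoðɔsʁʊvsokʊ]

The rule targets /ɢ/ (voiced uvular stop), which sits after the trigger /s/ (fricative).
A voiced uvular fricative is [ʁ], so the surface segment is [ʁ].
At the second juncture, /t/ likewise becomes [s] adjacent to /v/.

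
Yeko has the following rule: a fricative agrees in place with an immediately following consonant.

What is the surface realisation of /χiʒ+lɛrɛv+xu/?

/ʒ/ is a voiced postalveolar fricative. The following trigger /l/ is alveolar, so /ʒ/ must become alveolar as well.
A voiced alveolar fricative is [z], so the surface segment is [z].
At the second juncture, /v/ likewise becomes [ɣ] adjacent to /x/.

[χizlɛrɛɣxu]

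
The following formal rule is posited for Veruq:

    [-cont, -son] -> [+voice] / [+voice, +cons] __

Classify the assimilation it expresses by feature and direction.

The structural change is [+voice], and the conditioning segment [+voice, +cons] (a voiced consonant) is itself voiced, so the target comes to share the voicing of its neighbour — voicing assimilation.
The conditioning segment sits to the left of the focus bar, meaning the trigger precedes the segment that changes — progressive assimilation.

progressive voicing assimilation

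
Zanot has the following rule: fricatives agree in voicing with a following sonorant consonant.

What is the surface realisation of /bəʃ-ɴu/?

[bəʒɴu]

/ʃ/ is a voiceless postalveolar fricative. The following trigger /ɴ/ is voiced, so /ʃ/ must become voiced as well.
Changing only its voicing to voiced gives [ʒ] — the voiced postalveolar fricative.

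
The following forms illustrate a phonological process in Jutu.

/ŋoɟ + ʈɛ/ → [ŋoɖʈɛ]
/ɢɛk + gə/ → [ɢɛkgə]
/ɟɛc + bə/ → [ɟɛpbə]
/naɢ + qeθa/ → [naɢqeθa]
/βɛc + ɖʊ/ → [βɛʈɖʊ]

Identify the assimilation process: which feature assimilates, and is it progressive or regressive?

regressive place assimilation

Comparing underlying and surface forms, /ɟ/ → [ɖ] is the alternation; the neighbouring /ʈ/ is constant.
/ɟ/ is palatal while /ʈ/ is retroflex; the output [ɖ] is retroflex, matching the trigger — so the feature that spreads is place.
Manner and voice are unchanged, so the assimilation is partial, not total.
The same holds elsewhere in the data: /c/ → [p] before /b/ (palatal → bilabial, matching bilabial); /c/ → [ʈ] before /ɖ/ (palatal → retroflex, matching retroflex) — only place changes, and always toward the following segment.
No alternation appears in [ɢɛkgə], [naɢqeθa]: there the adjacent consonants already agree in place (/k/ and /g/ are both velar; /ɢ/ and /q/ are both uvular), so these forms are consistent with the same rule.
The trigger is the following segment, so the direction is regressive (anticipatory).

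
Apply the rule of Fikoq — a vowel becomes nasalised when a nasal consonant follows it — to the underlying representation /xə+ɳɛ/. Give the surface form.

[xə̃ɳɛ]

The vowel /ə/ is adjacent to the following nasal /ɳ/, so it acquires [+nasal] and surfaces as [ə̃].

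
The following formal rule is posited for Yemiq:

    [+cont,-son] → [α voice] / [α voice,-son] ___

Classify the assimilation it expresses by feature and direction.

The rule copies [voice] from the environment onto the target, so the assimilating feature is voicing.
Since the environment is written before the underscore, the trigger precedes the target; the direction is progressive.

progressive voicing assimilation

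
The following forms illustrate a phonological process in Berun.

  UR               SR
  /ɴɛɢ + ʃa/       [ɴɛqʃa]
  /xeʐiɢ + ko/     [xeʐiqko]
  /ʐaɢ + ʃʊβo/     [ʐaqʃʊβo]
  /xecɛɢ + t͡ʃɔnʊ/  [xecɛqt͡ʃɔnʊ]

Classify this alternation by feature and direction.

regressive voicing assimilation

The segment that alternates is /ɢ/, which surfaces as [q] when adjacent to /ʃ/.
/ɢ/ is voiced while /ʃ/ is voiceless; the output [q] is voiceless, matching the trigger — so the feature that spreads is voicing.
Place and manner are unchanged, so the assimilation is partial, not total.
The same holds elsewhere in the data: /ɢ/ → [q] before /k/ (voiced → voiceless, matching voiceless); /ɢ/ → [q] before /t͡ʃ/ (voiced → voiceless, matching voiceless) — only voicing changes, and always toward the following segment.
Since the segment that changes precedes the conditioning segment, the assimilation is regressive.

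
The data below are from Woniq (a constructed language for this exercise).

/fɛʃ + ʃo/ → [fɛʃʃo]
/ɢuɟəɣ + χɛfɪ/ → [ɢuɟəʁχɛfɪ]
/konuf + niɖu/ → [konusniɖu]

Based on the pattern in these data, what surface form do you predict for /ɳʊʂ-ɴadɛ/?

The data show regressive place assimilation: /ɣ/ → [ʁ] before /χ/; /f/ → [s] before /n/. In each pair only place changes, matching the following consonant, while manner and voice stay constant.
No alternation appears in [fɛʃʃo]: there the adjacent consonants already agree in place (/ʃ/ and /ʃ/ are both postalveolar), so this form is consistent with the same rule.
The rule targets /ʂ/ (voiceless retroflex fricative), which sits before the trigger /ɴ/ (uvular).
A voiceless uvular fricative is [χ], so the surface segment is [χ].

[ɳʊχɴadɛ]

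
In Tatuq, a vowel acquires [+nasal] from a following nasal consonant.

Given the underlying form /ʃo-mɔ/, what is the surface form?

[ʃõmɔ]

/o/ sits next to the nasal /m/ and is therefore nasalised to [õ].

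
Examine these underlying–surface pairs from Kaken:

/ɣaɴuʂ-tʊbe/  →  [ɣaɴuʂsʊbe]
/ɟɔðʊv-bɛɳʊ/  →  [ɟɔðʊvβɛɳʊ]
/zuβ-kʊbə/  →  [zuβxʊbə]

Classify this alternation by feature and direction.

The segment that alternates is /t/, which surfaces as [s] when adjacent to /ʂ/.
The change stop → fricative matches the manner of the preceding /ʂ/, identifying this as manner assimilation.
Place and voice are unchanged, so the assimilation is partial, not total.
The other alternating forms pattern the same way: /b/ → [β] after /v/ (stop → fricative, matching a fricative); /k/ → [x] after /β/ (stop → fricative, matching a fricative) — only manner changes, and always toward the preceding segment.
Since the segment that changes follows the conditioning segment, the assimilation is progressive.

progressive manner assimilation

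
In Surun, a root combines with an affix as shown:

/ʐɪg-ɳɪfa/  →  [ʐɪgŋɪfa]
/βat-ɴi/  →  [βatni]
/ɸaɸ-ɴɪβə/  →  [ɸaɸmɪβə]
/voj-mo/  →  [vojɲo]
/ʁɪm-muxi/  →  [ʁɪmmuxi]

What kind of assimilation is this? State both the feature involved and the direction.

The segment that alternates is /ɳ/, which surfaces as [ŋ] when adjacent to /g/.
The change retroflex → velar matches the place of the preceding /g/, identifying this as place assimilation.
Manner and voice are unchanged, so the assimilation is partial, not total.
The same holds elsewhere in the data: /ɴ/ → [n] after /t/ (uvular → alveolar, matching alveolar); /ɴ/ → [m] after /ɸ/ (uvular → bilabial, matching bilabial); /m/ → [ɲ] after /j/ (bilabial → palatal, matching palatal) — only place changes, and always toward the preceding segment.
No alternation appears in [ʁɪmmuxi]: there the adjacent consonants already agree in place (/m/ and /m/ are both bilabial), so this form is consistent with the same rule.
The trigger is the preceding segment, so the direction is progressive (perseverative).

progressive place assimilation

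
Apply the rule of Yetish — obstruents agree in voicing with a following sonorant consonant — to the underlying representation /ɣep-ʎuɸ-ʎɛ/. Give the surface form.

[ɣebʎuβʎɛ]

/p/ is a voiceless bilabial stop. The following trigger /ʎ/ is voiced, so /p/ must become voiced as well.
The voiced bilabial stop is [b], so /p/ → [b].
At the second juncture, /ɸ/ likewise becomes [β] adjacent to /ʎ/.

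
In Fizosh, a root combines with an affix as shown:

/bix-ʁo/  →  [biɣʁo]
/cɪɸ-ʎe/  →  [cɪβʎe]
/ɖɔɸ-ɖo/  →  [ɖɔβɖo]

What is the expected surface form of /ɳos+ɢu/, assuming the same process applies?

[ɳozɢu]

The data show regressive voicing assimilation: /x/ → [ɣ] before /ʁ/; /ɸ/ → [β] before /ʎ/; /ɸ/ → [β] before /ɖ/. In each pair only voicing changes, matching the following consonant, while place and manner stay constant.
The rule targets /s/ (voiceless alveolar fricative), which sits before the trigger /ɢ/ (voiced).
The voiced alveolar fricative is [z], so /s/ → [z].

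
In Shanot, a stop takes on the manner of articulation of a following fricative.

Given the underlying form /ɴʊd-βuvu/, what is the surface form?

/d/ is a voiced alveolar stop. The following trigger /β/ is a fricative, so /d/ must become a fricative as well.
The voiced alveolar fricative is [z], so /d/ → [z].

[ɴʊzβuvu]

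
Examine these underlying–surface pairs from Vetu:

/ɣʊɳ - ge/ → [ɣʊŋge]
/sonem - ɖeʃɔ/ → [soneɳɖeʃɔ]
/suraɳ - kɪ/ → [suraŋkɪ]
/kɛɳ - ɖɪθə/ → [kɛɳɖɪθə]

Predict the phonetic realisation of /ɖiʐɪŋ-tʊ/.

The data show regressive place assimilation: /ɳ/ → [ŋ] before /g/; /m/ → [ɳ] before /ɖ/; /ɳ/ → [ŋ] before /k/. In each pair only place changes, matching the following consonant, while manner and voice stay constant.
Nothing changes in [kɛɳɖɪθə]: there the adjacent consonants already agree in place (/ɳ/ and /ɖ/ are both retroflex), so this form is consistent with the same rule.
/ŋ/ is a voiced velar nasal. The following trigger /t/ is alveolar, so /ŋ/ must become alveolar as well.
The voiced alveolar nasal is [n], so /ŋ/ → [n].

[ɖiʐɪntʊ]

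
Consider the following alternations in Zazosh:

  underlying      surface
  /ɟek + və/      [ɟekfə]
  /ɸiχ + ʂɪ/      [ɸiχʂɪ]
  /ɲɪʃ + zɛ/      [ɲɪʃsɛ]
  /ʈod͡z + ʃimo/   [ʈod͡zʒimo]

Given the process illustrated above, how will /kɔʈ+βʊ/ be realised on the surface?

[kɔʈɸʊ]

The data show progressive voicing assimilation: /v/ → [f] after /k/; /z/ → [s] after /ʃ/; /ʃ/ → [ʒ] after /d͡z/. In each pair only voicing changes, matching the preceding consonant, while place and manner stay constant.
Nothing changes in [ɸiχʂɪ]: there the adjacent consonants already agree in voicing (/ʂ/ and /χ/ are both voiceless), so this form is consistent with the same rule.
/β/ is a voiced bilabial fricative. The preceding trigger /ʈ/ is voiceless, so /β/ must become voiceless as well.
The voiceless bilabial fricative is [ɸ], so /β/ → [ɸ].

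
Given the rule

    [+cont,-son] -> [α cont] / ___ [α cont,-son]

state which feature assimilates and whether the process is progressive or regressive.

regressive manner assimilation

The shared variable α links the value of [cont] on the target to that of the neighbouring obstruent. [cont] distinguishes stops from fricatives — a manner-of-articulation feature — so this is manner assimilation.
Since the environment is written after the underscore, the trigger follows the target; the direction is regressive.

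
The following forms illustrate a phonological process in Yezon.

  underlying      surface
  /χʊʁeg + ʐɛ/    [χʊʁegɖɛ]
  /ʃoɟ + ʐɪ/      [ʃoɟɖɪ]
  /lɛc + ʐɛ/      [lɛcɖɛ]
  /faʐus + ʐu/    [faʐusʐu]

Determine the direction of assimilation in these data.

Comparing underlying and surface forms, /ʐ/ → [ɖ] is the alternation; the neighbouring /g/ is constant.
/ʐ/ is a fricative while /g/ is a stop; the output [ɖ] is a stop, matching the trigger — so the feature that spreads is manner.
The same holds elsewhere in the data: /ʐ/ → [ɖ] after /ɟ/ (fricative → stop, matching a stop); /ʐ/ → [ɖ] after /c/ (fricative → stop, matching a stop) — only manner changes, and always toward the preceding segment.
No alternation appears in [faʐusʐu]: there the adjacent consonants already agree in manner (/ʐ/ and /s/ are both fricatives), so this form is consistent with the same rule.
Since the segment that changes follows the conditioning segment, the assimilation is progressive.

progressive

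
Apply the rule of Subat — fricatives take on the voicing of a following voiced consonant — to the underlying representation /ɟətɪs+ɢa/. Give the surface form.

[ɟətɪzɢa]

The rule targets /s/ (voiceless alveolar fricative), which sits before the trigger /ɢ/ (voiced).
The voiced alveolar fricative is [z], so /s/ → [z].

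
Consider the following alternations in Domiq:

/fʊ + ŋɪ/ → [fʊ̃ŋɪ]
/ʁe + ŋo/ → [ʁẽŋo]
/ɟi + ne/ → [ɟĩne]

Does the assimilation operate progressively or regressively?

regressive

The vowel /ʊ/ surfaces as nasalised [ʊ̃] next to the following nasal /ŋ/ — it has acquired the [+nasal] feature of its neighbour.
Likewise in the remaining data: /e/ → [ẽ] before /ŋ/; /i/ → [ĩ] before /n/ — each time a vowel is nasalised next to a following nasal.
Because the conditioning nasal is to the right of the vowel that changes, the process is regressive (anticipatory).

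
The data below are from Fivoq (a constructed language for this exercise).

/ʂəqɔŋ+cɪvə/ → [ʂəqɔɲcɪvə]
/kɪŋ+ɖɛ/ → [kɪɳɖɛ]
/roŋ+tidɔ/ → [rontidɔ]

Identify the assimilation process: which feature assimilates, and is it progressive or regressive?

The segment that alternates is /ŋ/, which surfaces as [ɲ] when adjacent to /c/.
The change velar → palatal matches the place of the following /c/, identifying this as place assimilation.
Manner and voice are unchanged, so the assimilation is partial, not total.
Checking the remaining alternations: /ŋ/ → [ɳ] before /ɖ/ (velar → retroflex, matching retroflex); /ŋ/ → [n] before /t/ (velar → alveolar, matching alveolar) — only place changes, and always toward the following segment.
Since the segment that changes precedes the conditioning segment, the assimilation is regressive.

regressive place assimilation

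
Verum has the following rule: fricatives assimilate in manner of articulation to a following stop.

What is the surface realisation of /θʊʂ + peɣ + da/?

The rule targets /ʂ/ (voiceless retroflex fricative), which sits before the trigger /p/ (stop).
A voiceless retroflex stop is [ʈ], so the surface segment is [ʈ].
At the second juncture, /ɣ/ likewise becomes [g] adjacent to /d/.

[θʊʈpegda]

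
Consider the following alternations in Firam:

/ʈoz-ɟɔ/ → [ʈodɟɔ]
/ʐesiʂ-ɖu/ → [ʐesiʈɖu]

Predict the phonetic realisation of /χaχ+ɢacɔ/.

The data show regressive manner assimilation: /z/ → [d] before /ɟ/; /ʂ/ → [ʈ] before /ɖ/. In each pair only manner changes, matching the following consonant, while place and voice stay constant.
The rule targets /χ/ (voiceless uvular fricative), which sits before the trigger /ɢ/ (stop).
A voiceless uvular stop is [q], so the surface segment is [q].

[χaqɢacɔ]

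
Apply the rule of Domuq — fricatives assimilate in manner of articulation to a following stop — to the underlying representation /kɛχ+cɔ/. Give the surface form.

[kɛqcɔ]

/χ/ is a voiceless uvular fricative. The following trigger /c/ is a stop, so /χ/ must become a stop as well.
The voiceless uvular stop is [q], so /χ/ → [q].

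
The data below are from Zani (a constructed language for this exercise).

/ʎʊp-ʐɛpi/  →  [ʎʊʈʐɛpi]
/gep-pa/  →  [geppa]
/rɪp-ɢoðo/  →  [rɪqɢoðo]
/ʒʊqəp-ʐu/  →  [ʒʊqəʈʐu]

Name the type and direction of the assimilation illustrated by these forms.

Underlying /p/ is realised as [ʈ] next to /ʐ/; /ʐ/ itself does not change.
/p/ is bilabial while /ʐ/ is retroflex; the output [ʈ] is retroflex, matching the trigger — so the feature that spreads is place.
Manner and voice are unchanged, so the assimilation is partial, not total.
The other alternating form patterns the same way: /p/ → [q] before /ɢ/ (bilabial → uvular, matching uvular) — only place changes, and always toward the following segment.
Nothing changes in [geppa]: there the adjacent consonants already agree in place (/p/ and /p/ are both bilabial), so this form is consistent with the same rule.
Since the segment that changes precedes the conditioning segment, the assimilation is regressive.

regressive place assimilation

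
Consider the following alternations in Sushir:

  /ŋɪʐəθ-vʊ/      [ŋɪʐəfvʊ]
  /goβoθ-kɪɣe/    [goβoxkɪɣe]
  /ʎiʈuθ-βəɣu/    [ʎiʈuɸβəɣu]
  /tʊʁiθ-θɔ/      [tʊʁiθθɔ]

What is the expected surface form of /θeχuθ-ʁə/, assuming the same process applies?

The data show regressive place assimilation: /θ/ → [f] before /v/; /θ/ → [x] before /k/; /θ/ → [ɸ] before /β/. In each pair only place changes, matching the following consonant, while manner and voice stay constant.
Nothing changes in [tʊʁiθθɔ]: there the adjacent consonants already agree in place (/θ/ and /θ/ are both dental), so this form is consistent with the same rule.
The rule targets /θ/ (voiceless dental fricative), which sits before the trigger /ʁ/ (uvular).
Changing only its place to uvular gives [χ] — the voiceless uvular fricative.

[θeχuχʁə]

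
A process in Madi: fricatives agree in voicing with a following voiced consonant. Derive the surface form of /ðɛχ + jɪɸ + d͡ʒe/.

[ðɛʁjɪβd͡ʒe]

The rule targets /χ/ (voiceless uvular fricative), which sits before the trigger /j/ (voiced).
The voiced uvular fricative is [ʁ], so /χ/ → [ʁ].
The same rule applies at the second boundary: /ɸ/ → [β] next to /d͡ʒ/.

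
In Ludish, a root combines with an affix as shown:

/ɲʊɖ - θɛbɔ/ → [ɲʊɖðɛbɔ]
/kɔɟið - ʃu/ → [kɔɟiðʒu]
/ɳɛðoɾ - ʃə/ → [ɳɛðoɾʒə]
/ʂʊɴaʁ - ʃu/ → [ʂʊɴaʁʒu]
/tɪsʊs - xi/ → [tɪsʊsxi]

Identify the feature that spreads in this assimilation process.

voicing

The segment that alternates is /θ/, which surfaces as [ð] when adjacent to /ɖ/.
The change voiceless → voiced matches the voicing of the preceding /ɖ/, identifying this as voicing assimilation.
The same holds elsewhere in the data: /ʃ/ → [ʒ] after /ð/ (voiceless → voiced, matching voiced); /ʃ/ → [ʒ] after /ɾ/ (voiceless → voiced, matching voiced); /ʃ/ → [ʒ] after /ʁ/ (voiceless → voiced, matching voiced) — only voicing changes, and always toward the preceding segment.
Nothing changes in [tɪsʊsxi]: there the adjacent consonants already agree in voicing (/x/ and /s/ are both voiceless), so this form is consistent with the same rule.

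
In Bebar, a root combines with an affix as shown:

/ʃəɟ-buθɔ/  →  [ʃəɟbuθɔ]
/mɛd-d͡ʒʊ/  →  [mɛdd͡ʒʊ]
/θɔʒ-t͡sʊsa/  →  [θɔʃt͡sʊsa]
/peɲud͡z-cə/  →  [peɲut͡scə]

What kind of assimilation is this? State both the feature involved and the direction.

regressive voicing assimilation

The segment that alternates is /ʒ/, which surfaces as [ʃ] when adjacent to /t͡s/.
/ʒ/ is voiced while /t͡s/ is voiceless; the output [ʃ] is voiceless, matching the trigger — so the feature that spreads is voicing.
Place and manner are unchanged, so the assimilation is partial, not total.
The other alternating form patterns the same way: /d͡z/ → [t͡s] before /c/ (voiced → voiceless, matching voiceless) — only voicing changes, and always toward the following segment.
No alternation appears in [ʃəɟbuθɔ], [mɛdd͡ʒʊ]: there the adjacent consonants already agree in voicing (/ɟ/ and /b/ are both voiced; /d/ and /d͡ʒ/ are both voiced), so these forms are consistent with the same rule.
Since the segment that changes precedes the conditioning segment, the assimilation is regressive.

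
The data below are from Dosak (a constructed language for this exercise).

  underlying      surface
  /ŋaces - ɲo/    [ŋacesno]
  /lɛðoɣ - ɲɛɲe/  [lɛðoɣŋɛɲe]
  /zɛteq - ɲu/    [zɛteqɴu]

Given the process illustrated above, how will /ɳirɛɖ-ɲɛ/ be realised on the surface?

The data show progressive place assimilation: /ɲ/ → [n] after /s/; /ɲ/ → [ŋ] after /ɣ/; /ɲ/ → [ɴ] after /q/. In each pair only place changes, matching the preceding consonant, while manner and voice stay constant.
The rule targets /ɲ/ (voiced palatal nasal), which sits after the trigger /ɖ/ (retroflex).
The voiced retroflex nasal is [ɳ], so /ɲ/ → [ɳ].

[ɳirɛɖɳɛ]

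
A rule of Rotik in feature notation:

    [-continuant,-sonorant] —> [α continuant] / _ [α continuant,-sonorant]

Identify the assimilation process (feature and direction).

regressive manner assimilation

The shared variable α links the value of [continuant] on the target to that of the neighbouring obstruent. [continuant] distinguishes stops from fricatives — a manner-of-articulation feature — so this is manner assimilation.
Since the environment is written after the underscore, the trigger follows the target; the direction is regressive.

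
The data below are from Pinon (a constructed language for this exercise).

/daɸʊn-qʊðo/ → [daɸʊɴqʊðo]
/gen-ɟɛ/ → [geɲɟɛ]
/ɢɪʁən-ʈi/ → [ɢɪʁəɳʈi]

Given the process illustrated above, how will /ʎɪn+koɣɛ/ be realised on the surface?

The data show regressive place assimilation: /n/ → [ɴ] before /q/; /n/ → [ɲ] before /ɟ/; /n/ → [ɳ] before /ʈ/. In each pair only place changes, matching the following consonant, while manner and voice stay constant.
The rule targets /n/ (voiced alveolar nasal), which sits before the trigger /k/ (velar).
Changing only its place to velar gives [ŋ] — the voiced velar nasal.

[ʎɪŋkoɣɛ]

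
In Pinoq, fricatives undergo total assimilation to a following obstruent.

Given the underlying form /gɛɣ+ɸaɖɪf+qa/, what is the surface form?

[gɛɸɸaɖɪqqa]

/ɣ/ is the segment targeted by the rule; it sits immediately before /ɸ/, so it assimilates completely and surfaces as [ɸ].
The same rule applies at the second boundary: /f/ → [q] next to /q/.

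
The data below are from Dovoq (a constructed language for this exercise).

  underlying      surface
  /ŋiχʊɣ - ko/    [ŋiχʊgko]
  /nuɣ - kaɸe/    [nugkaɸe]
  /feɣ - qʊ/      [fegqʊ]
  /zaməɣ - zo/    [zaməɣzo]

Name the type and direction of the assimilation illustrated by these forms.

regressive manner assimilation

Underlying /ɣ/ is realised as [g] next to /k/; /k/ itself does not change.
The change fricative → stop matches the manner of the following /k/, identifying this as manner assimilation.
Place and voice are unchanged, so the assimilation is partial, not total.
The other alternating form patterns the same way: /ɣ/ → [g] before /q/ (fricative → stop, matching a stop) — only manner changes, and always toward the following segment.
No alternation appears in [zaməɣzo]: there the adjacent consonants already agree in manner (/ɣ/ and /z/ are both fricatives), so this form is consistent with the same rule.
The trigger is the following segment, so the direction is regressive (anticipatory).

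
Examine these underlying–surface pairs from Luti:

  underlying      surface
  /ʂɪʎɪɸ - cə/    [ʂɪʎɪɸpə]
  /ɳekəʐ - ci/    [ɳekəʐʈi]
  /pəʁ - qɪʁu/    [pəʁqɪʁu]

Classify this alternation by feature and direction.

Comparing underlying and surface forms, /c/ → [p] is the alternation; the neighbouring /ɸ/ is constant.
/c/ is palatal while /ɸ/ is bilabial; the output [p] is bilabial, matching the trigger — so the feature that spreads is place.
Manner and voice are unchanged, so the assimilation is partial, not total.
The same holds elsewhere in the data: /c/ → [ʈ] after /ʐ/ (palatal → retroflex, matching retroflex) — only place changes, and always toward the preceding segment.
No alternation appears in [pəʁqɪʁu]: there the adjacent consonants already agree in place (/q/ and /ʁ/ are both uvular), so this form is consistent with the same rule.
The trigger is the preceding segment, so the direction is progressive (perseverative).

progressive place assimilation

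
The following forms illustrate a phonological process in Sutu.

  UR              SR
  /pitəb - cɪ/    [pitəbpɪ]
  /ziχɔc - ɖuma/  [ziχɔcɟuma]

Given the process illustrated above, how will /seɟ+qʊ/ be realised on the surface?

[seɟcʊ]

The data show progressive place assimilation: /c/ → [p] after /b/; /ɖ/ → [ɟ] after /c/. In each pair only place changes, matching the preceding consonant, while manner and voice stay constant.
/q/ is a voiceless uvular stop. The preceding trigger /ɟ/ is palatal, so /q/ must become palatal as well.
The voiceless palatal stop is [c], so /q/ → [c].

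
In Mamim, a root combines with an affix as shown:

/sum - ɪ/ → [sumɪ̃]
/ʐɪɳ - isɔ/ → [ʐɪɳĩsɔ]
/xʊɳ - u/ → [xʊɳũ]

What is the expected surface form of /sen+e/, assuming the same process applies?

[senẽ]

The data show progressive nasality assimilation (vowel nasalisation): /ɪ/ → [ɪ̃] after /m/; /i/ → [ĩ] after /ɳ/; /u/ → [ũ] after /ɳ/ — a vowel is nasalised by an immediately preceding nasal consonant.
/e/ sits next to the nasal /n/ and is therefore nasalised to [ẽ].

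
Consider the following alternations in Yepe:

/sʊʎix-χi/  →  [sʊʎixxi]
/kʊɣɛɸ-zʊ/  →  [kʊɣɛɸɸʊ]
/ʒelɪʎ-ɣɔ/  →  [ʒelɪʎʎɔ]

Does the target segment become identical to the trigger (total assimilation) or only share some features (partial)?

total assimilation

The segment that alternates is /z/, which surfaces as [ɸ] when adjacent to /ɸ/.
The output [ɸ] is identical to the trigger /ɸ/ — every feature (place, manner, voicing) has been copied — so this is total assimilation.
The other forms behave the same way: /χ/ → [x] after /x/; /ɣ/ → [ʎ] after /ʎ/ — in each case the output is a copy of the preceding consonant.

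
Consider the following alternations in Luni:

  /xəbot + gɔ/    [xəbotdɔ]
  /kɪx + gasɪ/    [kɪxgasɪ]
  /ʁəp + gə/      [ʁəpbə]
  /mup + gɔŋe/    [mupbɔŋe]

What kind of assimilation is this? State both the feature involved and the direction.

Comparing underlying and surface forms, /g/ → [d] is the alternation; the neighbouring /t/ is constant.
/g/ is velar while /t/ is alveolar; the output [d] is alveolar, matching the trigger — so the feature that spreads is place.
Manner and voice are unchanged, so the assimilation is partial, not total.
The same holds elsewhere in the data: /g/ → [b] after /p/ (velar → bilabial, matching bilabial) — only place changes, and always toward the preceding segment.
Nothing changes in [kɪxgasɪ]: there the adjacent consonants already agree in place (/g/ and /x/ are both velar), so this form is consistent with the same rule.
Since the segment that changes follows the conditioning segment, the assimilation is progressive.

progressive place assimilation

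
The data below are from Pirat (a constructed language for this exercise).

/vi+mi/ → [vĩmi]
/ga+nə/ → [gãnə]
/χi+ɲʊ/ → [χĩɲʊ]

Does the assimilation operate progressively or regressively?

regressive

The vowel /i/ surfaces as nasalised [ĩ] next to the following nasal /m/ — it has acquired the [+nasal] feature of its neighbour.
Likewise in the remaining data: /a/ → [ã] before /n/; /i/ → [ĩ] before /ɲ/ — each time a vowel is nasalised next to a following nasal.
Because the conditioning nasal is to the right of the vowel that changes, the process is regressive (anticipatory).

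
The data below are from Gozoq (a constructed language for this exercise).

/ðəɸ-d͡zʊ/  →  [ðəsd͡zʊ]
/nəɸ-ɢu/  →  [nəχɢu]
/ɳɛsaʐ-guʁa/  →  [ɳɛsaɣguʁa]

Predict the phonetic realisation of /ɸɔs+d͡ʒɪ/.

The data show regressive place assimilation: /ɸ/ → [s] before /d͡z/; /ɸ/ → [χ] before /ɢ/; /ʐ/ → [ɣ] before /g/. In each pair only place changes, matching the following consonant, while manner and voice stay constant.
/s/ is a voiceless alveolar fricative. The following trigger /d͡ʒ/ is postalveolar, so /s/ must become postalveolar as well.
Changing only its place to postalveolar gives [ʃ] — the voiceless postalveolar fricative.

[ɸɔʃd͡ʒɪ]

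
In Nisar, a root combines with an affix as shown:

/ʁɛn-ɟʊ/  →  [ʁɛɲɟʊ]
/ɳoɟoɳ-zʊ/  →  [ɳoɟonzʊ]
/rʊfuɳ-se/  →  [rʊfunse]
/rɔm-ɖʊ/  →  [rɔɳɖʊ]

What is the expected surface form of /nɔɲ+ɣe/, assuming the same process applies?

[nɔŋɣe]

The data show regressive place assimilation: /n/ → [ɲ] before /ɟ/; /ɳ/ → [n] before /z/; /ɳ/ → [n] before /s/; /m/ → [ɳ] before /ɖ/. In each pair only place changes, matching the following consonant, while manner and voice stay constant.
The rule targets /ɲ/ (voiced palatal nasal), which sits before the trigger /ɣ/ (velar).
Changing only its place to velar gives [ŋ] — the voiced velar nasal.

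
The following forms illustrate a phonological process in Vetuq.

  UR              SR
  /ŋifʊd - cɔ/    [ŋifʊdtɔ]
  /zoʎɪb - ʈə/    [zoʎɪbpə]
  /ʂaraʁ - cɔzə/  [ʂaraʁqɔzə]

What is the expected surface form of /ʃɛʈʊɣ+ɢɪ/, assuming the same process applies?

The data show progressive place assimilation: /c/ → [t] after /d/; /ʈ/ → [p] after /b/; /c/ → [q] after /ʁ/. In each pair only place changes, matching the preceding consonant, while manner and voice stay constant.
/ɢ/ is a voiced uvular stop. The preceding trigger /ɣ/ is velar, so /ɢ/ must become velar as well.
Changing only its place to velar gives [g] — the voiced velar stop.

[ʃɛʈʊɣgɪ]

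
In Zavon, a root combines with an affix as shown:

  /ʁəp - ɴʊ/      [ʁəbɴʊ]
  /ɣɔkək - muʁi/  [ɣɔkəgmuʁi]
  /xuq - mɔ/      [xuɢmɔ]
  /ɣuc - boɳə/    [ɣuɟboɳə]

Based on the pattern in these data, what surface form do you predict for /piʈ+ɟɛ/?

[piɖɟɛ]

The data show regressive voicing assimilation: /p/ → [b] before /ɴ/; /k/ → [g] before /m/; /q/ → [ɢ] before /m/; /c/ → [ɟ] before /b/. In each pair only voicing changes, matching the following consonant, while place and manner stay constant.
/ʈ/ is a voiceless retroflex stop. The following trigger /ɟ/ is voiced, so /ʈ/ must become voiced as well.
The voiced retroflex stop is [ɖ], so /ʈ/ → [ɖ].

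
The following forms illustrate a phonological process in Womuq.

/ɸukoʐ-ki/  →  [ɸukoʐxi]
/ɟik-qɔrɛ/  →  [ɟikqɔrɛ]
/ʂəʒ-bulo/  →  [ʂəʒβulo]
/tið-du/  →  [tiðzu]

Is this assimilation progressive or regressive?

progressive

Underlying /k/ is realised as [x] next to /ʐ/; /ʐ/ itself does not change.
The change stop → fricative matches the manner of the preceding /ʐ/, identifying this as manner assimilation.
The other alternating forms pattern the same way: /b/ → [β] after /ʒ/ (stop → fricative, matching a fricative); /d/ → [z] after /ð/ (stop → fricative, matching a fricative) — only manner changes, and always toward the preceding segment.
Nothing changes in [ɟikqɔrɛ]: there the adjacent consonants already agree in manner (/q/ and /k/ are both stops), so this form is consistent with the same rule.
The trigger is the preceding segment, so the direction is progressive (perseverative).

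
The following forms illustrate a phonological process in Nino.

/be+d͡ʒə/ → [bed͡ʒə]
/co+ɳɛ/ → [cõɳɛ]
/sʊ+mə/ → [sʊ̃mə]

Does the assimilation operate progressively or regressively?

The vowel /o/ surfaces as nasalised [õ] next to the following nasal /ɳ/ — it has acquired the [+nasal] feature of its neighbour.
Likewise in the remaining data: /ʊ/ → [ʊ̃] before /m/ — each time a vowel is nasalised next to a following nasal.
No change occurs in [bed͡ʒə] because the vowel at the boundary is adjacent to an oral consonant, not a nasal (/e/ next to /d͡ʒ/).
Because the conditioning nasal is to the right of the vowel that changes, the process is regressive (anticipatory).

regressive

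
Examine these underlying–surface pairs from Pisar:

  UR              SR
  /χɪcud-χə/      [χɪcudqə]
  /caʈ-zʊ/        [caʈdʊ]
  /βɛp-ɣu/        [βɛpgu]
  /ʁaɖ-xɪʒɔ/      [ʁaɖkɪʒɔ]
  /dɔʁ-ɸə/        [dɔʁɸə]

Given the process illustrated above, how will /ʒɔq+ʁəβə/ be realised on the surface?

[ʒɔqɢəβə]

The data show progressive manner assimilation: /χ/ → [q] after /d/; /z/ → [d] after /ʈ/; /ɣ/ → [g] after /p/; /x/ → [k] after /ɖ/. In each pair only manner changes, matching the preceding consonant, while place and voice stay constant.
Nothing changes in [dɔʁɸə]: there the adjacent consonants already agree in manner (/ɸ/ and /ʁ/ are both fricatives), so this form is consistent with the same rule.
The rule targets /ʁ/ (voiced uvular fricative), which sits after the trigger /q/ (stop).
The voiced uvular stop is [ɢ], so /ʁ/ → [ɢ].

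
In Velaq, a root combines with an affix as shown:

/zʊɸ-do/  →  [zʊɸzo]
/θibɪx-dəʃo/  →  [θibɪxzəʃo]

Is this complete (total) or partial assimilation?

Comparing underlying and surface forms, /d/ → [z] is the alternation; the neighbouring /ɸ/ is constant.
The change stop → fricative matches the manner of the preceding /ɸ/, identifying this as manner assimilation.
Place and voice are unchanged, so the assimilation is partial, not total.
Checking the remaining alternation: /d/ → [z] after /x/ (stop → fricative, matching a fricative) — only manner changes, and always toward the preceding segment.

partial assimilation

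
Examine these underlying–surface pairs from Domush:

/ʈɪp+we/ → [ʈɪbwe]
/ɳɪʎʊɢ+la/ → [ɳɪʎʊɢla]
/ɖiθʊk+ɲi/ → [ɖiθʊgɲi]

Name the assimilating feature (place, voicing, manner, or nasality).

The segment that alternates is /p/, which surfaces as [b] when adjacent to /w/.
The change voiceless → voiced matches the voicing of the following /w/, identifying this as voicing assimilation.
The same holds elsewhere in the data: /k/ → [g] before /ɲ/ (voiceless → voiced, matching voiced) — only voicing changes, and always toward the following segment.
No alternation appears in [ɳɪʎʊɢla]: there the adjacent consonants already agree in voicing (/ɢ/ and /l/ are both voiced), so this form is consistent with the same rule.

voicing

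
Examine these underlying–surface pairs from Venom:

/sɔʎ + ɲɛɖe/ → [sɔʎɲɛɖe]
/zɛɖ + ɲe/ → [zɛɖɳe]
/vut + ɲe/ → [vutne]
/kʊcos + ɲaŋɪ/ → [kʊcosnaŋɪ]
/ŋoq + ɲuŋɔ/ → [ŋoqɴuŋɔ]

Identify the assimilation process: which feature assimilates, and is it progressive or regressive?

The segment that alternates is /ɲ/, which surfaces as [ɳ] when adjacent to /ɖ/.
/ɲ/ is palatal while /ɖ/ is retroflex; the output [ɳ] is retroflex, matching the trigger — so the feature that spreads is place.
Manner and voice are unchanged, so the assimilation is partial, not total.
The same holds elsewhere in the data: /ɲ/ → [n] after /t/ (palatal → alveolar, matching alveolar); /ɲ/ → [n] after /s/ (palatal → alveolar, matching alveolar); /ɲ/ → [ɴ] after /q/ (palatal → uvular, matching uvular) — only place changes, and always toward the preceding segment.
No alternation appears in [sɔʎɲɛɖe]: there the adjacent consonants already agree in place (/ɲ/ and /ʎ/ are both palatal), so this form is consistent with the same rule.
Since the segment that changes follows the conditioning segment, the assimilation is progressive.

progressive place assimilation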